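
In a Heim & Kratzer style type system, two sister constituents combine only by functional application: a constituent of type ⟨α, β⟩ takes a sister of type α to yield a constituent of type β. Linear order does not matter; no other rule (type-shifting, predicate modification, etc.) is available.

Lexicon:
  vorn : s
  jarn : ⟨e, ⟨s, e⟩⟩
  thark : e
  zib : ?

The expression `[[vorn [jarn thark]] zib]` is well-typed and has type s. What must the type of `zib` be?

[[vorn [jarn thark]] zib] must have type s. The sister [vorn [jarn thark]] has type e; that is not a function onto s, so zib must be the functor, of type ⟨e, s⟩.

⟨e, s⟩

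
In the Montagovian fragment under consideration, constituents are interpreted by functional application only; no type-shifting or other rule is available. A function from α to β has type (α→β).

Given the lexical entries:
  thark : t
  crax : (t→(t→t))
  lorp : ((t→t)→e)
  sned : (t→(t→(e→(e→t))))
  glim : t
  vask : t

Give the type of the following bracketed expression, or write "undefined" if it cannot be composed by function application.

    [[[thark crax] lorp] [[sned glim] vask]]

(e→t)

At [thark crax], crax : (t→(t→t)) takes thark : t, giving (t→t).
At [[thark crax] lorp], lorp : ((t→t)→e) takes [thark crax] : (t→t), giving e.
At [sned glim], sned : (t→(t→(e→(e→t)))) takes glim : t, giving (t→(e→(e→t))).
At [[sned glim] vask], [sned glim] : (t→(e→(e→t))) takes vask : t, giving (e→(e→t)).
At [[[thark crax] lorp] [[sned glim] vask]], [[sned glim] vask] : (e→(e→t)) takes [[thark crax] lorp] : e, giving (e→t).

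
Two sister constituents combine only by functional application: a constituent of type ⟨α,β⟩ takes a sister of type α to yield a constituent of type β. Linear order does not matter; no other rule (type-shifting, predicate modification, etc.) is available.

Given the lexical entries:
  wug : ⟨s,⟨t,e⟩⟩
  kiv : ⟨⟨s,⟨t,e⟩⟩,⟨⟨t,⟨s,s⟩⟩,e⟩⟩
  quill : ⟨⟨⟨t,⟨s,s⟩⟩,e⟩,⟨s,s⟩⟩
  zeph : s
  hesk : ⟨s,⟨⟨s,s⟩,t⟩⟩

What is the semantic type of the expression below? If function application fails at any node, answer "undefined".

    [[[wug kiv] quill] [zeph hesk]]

t

[wug kiv] — kiv of type ⟨⟨s,⟨t,e⟩⟩,⟨⟨t,⟨s,s⟩⟩,e⟩⟩ combines with wug of type ⟨s,⟨t,e⟩⟩: type ⟨⟨t,⟨s,s⟩⟩,e⟩.
[[wug kiv] quill] — quill of type ⟨⟨⟨t,⟨s,s⟩⟩,e⟩,⟨s,s⟩⟩ combines with [wug kiv] of type ⟨⟨t,⟨s,s⟩⟩,e⟩: type ⟨s,s⟩.
[zeph hesk] — hesk of type ⟨s,⟨⟨s,s⟩,t⟩⟩ combines with zeph of type s: type ⟨⟨s,s⟩,t⟩.
[[[wug kiv] quill] [zeph hesk]] — [zeph hesk] of type ⟨⟨s,s⟩,t⟩ combines with [[wug kiv] quill] of type ⟨s,s⟩: type t.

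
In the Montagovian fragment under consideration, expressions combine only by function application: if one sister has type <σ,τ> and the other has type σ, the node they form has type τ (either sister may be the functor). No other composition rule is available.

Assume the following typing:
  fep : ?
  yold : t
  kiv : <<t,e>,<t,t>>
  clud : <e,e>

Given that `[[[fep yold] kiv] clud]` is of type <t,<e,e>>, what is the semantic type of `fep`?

[[[fep yold] kiv] clud] is required to be <t,<e,e>>. clud : <e,e> cannot yield <t,<e,e>> as functor, so [[fep yold] kiv] : <<e,e>,<t,<e,e>>>.
[[fep yold] kiv] is required to be <<e,e>,<t,<e,e>>>. kiv : <<t,e>,<t,t>> cannot yield <<e,e>,<t,<e,e>>> as functor, so [fep yold] : <<<t,e>,<t,t>>,<<e,e>,<t,<e,e>>>>.
[fep yold] is required to be <<<t,e>,<t,t>>,<<e,e>,<t,<e,e>>>>. yold : t cannot yield <<<t,e>,<t,t>>,<<e,e>,<t,<e,e>>>> as functor, so fep : <t,<<<t,e>,<t,t>>,<<e,e>,<t,<e,e>>>>>.

<t,<<<t,e>,<t,t>>,<<e,e>,<t,<e,e>>>>>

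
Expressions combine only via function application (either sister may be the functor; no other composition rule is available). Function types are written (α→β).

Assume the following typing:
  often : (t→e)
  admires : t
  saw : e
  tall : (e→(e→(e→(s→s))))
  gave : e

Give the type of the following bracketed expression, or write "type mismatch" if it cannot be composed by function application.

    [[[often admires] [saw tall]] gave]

(s→s)

[often admires]: functor often : (t→e), argument admires : t; result e.
[saw tall]: functor tall : (e→(e→(e→(s→s)))), argument saw : e; result (e→(e→(s→s))).
[[often admires] [saw tall]]: functor [saw tall] : (e→(e→(s→s))), argument [often admires] : e; result (e→(s→s)).
[[[often admires] [saw tall]] gave]: functor [[often admires] [saw tall]] : (e→(s→s)), argument gave : e; result (s→s).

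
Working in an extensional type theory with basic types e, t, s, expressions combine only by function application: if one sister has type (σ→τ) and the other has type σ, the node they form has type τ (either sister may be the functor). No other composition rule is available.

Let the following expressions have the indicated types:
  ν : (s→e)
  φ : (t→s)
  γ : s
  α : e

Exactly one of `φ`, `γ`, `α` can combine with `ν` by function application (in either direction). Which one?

γ

φ : (t→s) — does not combine with ν.
γ — combines: ν : (s→e) takes γ : s as argument, giving e.
α : e — does not combine with ν.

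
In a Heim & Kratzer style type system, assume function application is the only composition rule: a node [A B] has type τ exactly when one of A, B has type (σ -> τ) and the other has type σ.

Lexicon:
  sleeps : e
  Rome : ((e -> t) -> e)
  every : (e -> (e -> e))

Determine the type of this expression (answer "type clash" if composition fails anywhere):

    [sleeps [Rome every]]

[Rome every]: ((e -> t) -> e) with (e -> (e -> e)) — neither is a function whose domain matches the other; composition fails here.

type clash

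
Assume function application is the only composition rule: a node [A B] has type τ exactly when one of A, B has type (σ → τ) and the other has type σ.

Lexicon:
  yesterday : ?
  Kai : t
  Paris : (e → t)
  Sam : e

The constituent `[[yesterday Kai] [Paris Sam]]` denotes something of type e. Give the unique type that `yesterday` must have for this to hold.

At [[yesterday Kai] [Paris Sam]] (required: e): [Paris Sam] is t, which is not a function with range e; hence [yesterday Kai] is the functor — type (t → e).
At [yesterday Kai] (required: (t → e)): Kai is t, which is not a function with range (t → e); hence yesterday is the functor — type (t → (t → e)).

(t → (t → e))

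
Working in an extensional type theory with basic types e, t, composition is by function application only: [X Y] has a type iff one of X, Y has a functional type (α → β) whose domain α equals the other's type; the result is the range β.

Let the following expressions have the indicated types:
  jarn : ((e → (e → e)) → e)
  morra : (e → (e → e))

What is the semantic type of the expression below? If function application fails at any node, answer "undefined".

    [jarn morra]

e

[jarn morra] — jarn of type ((e → (e → e)) → e) combines with morra of type (e → (e → e)): type e.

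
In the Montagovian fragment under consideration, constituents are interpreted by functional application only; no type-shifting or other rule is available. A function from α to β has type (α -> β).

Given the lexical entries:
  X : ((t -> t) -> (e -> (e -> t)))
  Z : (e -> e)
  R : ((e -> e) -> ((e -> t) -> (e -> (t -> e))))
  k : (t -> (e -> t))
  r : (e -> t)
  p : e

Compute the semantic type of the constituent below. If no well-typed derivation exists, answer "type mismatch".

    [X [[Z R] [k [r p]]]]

[Z R]: functor R : ((e -> e) -> ((e -> t) -> (e -> (t -> e)))), argument Z : (e -> e); result ((e -> t) -> (e -> (t -> e))).
[r p]: functor r : (e -> t), argument p : e; result t.
[k [r p]]: functor k : (t -> (e -> t)), argument [r p] : t; result (e -> t).
[[Z R] [k [r p]]]: functor [Z R] : ((e -> t) -> (e -> (t -> e))), argument [k [r p]] : (e -> t); result (e -> (t -> e)).
[X [[Z R] [k [r p]]]]: ((t -> t) -> (e -> (e -> t))) with (e -> (t -> e)) — neither is a function whose domain matches the other; composition fails here.

type mismatch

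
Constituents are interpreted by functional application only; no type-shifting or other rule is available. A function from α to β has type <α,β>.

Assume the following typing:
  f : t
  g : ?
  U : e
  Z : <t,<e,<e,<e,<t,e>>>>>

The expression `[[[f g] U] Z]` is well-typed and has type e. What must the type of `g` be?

<t,<e,<<t,<e,<e,<e,<t,e>>>>>,e>>>

[[[f g] U] Z] is required to be e. Z : <t,<e,<e,<e,<t,e>>>>> cannot yield e as functor, so [[f g] U] : <<t,<e,<e,<e,<t,e>>>>>,e>.
[[f g] U] is required to be <<t,<e,<e,<e,<t,e>>>>>,e>. U : e cannot yield <<t,<e,<e,<e,<t,e>>>>>,e> as functor, so [f g] : <e,<<t,<e,<e,<e,<t,e>>>>>,e>>.
[f g] is required to be <e,<<t,<e,<e,<e,<t,e>>>>>,e>>. f : t cannot yield <e,<<t,<e,<e,<e,<t,e>>>>>,e>> as functor, so g : <t,<e,<<t,<e,<e,<e,<t,e>>>>>,e>>>.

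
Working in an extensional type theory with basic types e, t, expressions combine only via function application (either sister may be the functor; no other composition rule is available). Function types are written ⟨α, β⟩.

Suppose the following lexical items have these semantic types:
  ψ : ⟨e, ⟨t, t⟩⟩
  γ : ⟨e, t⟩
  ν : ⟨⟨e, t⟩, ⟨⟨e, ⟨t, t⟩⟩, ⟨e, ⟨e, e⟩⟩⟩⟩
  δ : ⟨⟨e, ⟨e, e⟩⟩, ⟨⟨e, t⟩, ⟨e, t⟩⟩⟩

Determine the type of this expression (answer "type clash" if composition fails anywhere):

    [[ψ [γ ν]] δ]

⟨⟨e, t⟩, ⟨e, t⟩⟩

[γ ν]: ν is ⟨⟨e, t⟩, ⟨⟨e, ⟨t, t⟩⟩, ⟨e, ⟨e, e⟩⟩⟩⟩, γ is ⟨e, t⟩; result ⟨⟨e, ⟨t, t⟩⟩, ⟨e, ⟨e, e⟩⟩⟩.
[ψ [γ ν]]: [γ ν] is ⟨⟨e, ⟨t, t⟩⟩, ⟨e, ⟨e, e⟩⟩⟩, ψ is ⟨e, ⟨t, t⟩⟩; result ⟨e, ⟨e, e⟩⟩.
[[ψ [γ ν]] δ]: δ is ⟨⟨e, ⟨e, e⟩⟩, ⟨⟨e, t⟩, ⟨e, t⟩⟩⟩, [ψ [γ ν]] is ⟨e, ⟨e, e⟩⟩; result ⟨⟨e, t⟩, ⟨e, t⟩⟩.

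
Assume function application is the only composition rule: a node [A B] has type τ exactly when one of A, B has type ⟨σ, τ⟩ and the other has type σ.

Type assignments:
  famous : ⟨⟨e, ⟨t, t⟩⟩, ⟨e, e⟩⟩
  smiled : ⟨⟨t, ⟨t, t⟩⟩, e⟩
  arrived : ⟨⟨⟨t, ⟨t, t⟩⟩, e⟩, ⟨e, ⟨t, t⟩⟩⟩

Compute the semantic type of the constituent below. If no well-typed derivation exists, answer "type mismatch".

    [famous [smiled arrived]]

[smiled arrived] — arrived of type ⟨⟨⟨t, ⟨t, t⟩⟩, e⟩, ⟨e, ⟨t, t⟩⟩⟩ combines with smiled of type ⟨⟨t, ⟨t, t⟩⟩, e⟩: type ⟨e, ⟨t, t⟩⟩.
[famous [smiled arrived]] — famous of type ⟨⟨e, ⟨t, t⟩⟩, ⟨e, e⟩⟩ combines with [smiled arrived] of type ⟨e, ⟨t, t⟩⟩: type ⟨e, e⟩.

⟨e, e⟩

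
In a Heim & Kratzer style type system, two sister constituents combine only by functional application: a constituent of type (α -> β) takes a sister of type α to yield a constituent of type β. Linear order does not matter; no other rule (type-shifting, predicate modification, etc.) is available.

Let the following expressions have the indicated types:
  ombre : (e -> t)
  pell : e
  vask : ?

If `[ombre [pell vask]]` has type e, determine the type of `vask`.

[ombre [pell vask]] must have type e. The sister ombre has type (e -> t); that is not a function onto e, so [pell vask] must be the functor, of type ((e -> t) -> e).
[pell vask] must have type ((e -> t) -> e). The sister pell has type e; that is not a function onto ((e -> t) -> e), so vask must be the functor, of type (e -> ((e -> t) -> e)).

(e -> ((e -> t) -> e))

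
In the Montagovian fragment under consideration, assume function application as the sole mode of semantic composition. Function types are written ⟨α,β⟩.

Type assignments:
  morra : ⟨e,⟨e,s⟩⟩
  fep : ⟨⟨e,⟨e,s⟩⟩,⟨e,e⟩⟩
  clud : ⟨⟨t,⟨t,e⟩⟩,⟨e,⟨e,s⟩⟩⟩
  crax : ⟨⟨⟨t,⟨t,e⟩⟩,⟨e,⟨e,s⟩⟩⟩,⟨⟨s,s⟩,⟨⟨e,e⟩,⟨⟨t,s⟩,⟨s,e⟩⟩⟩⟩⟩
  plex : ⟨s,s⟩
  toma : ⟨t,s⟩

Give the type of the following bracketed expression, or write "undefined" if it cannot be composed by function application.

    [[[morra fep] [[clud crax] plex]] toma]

⟨s,e⟩

[morra fep] — fep of type ⟨⟨e,⟨e,s⟩⟩,⟨e,e⟩⟩ combines with morra of type ⟨e,⟨e,s⟩⟩: type ⟨e,e⟩.
[clud crax] — crax of type ⟨⟨⟨t,⟨t,e⟩⟩,⟨e,⟨e,s⟩⟩⟩,⟨⟨s,s⟩,⟨⟨e,e⟩,⟨⟨t,s⟩,⟨s,e⟩⟩⟩⟩⟩ combines with clud of type ⟨⟨t,⟨t,e⟩⟩,⟨e,⟨e,s⟩⟩⟩: type ⟨⟨s,s⟩,⟨⟨e,e⟩,⟨⟨t,s⟩,⟨s,e⟩⟩⟩⟩.
[[clud crax] plex] — [clud crax] of type ⟨⟨s,s⟩,⟨⟨e,e⟩,⟨⟨t,s⟩,⟨s,e⟩⟩⟩⟩ combines with plex of type ⟨s,s⟩: type ⟨⟨e,e⟩,⟨⟨t,s⟩,⟨s,e⟩⟩⟩.
[[morra fep] [[clud crax] plex]] — [[clud crax] plex] of type ⟨⟨e,e⟩,⟨⟨t,s⟩,⟨s,e⟩⟩⟩ combines with [morra fep] of type ⟨e,e⟩: type ⟨⟨t,s⟩,⟨s,e⟩⟩.
[[[morra fep] [[clud crax] plex]] toma] — [[morra fep] [[clud crax] plex]] of type ⟨⟨t,s⟩,⟨s,e⟩⟩ combines with toma of type ⟨t,s⟩: type ⟨s,e⟩.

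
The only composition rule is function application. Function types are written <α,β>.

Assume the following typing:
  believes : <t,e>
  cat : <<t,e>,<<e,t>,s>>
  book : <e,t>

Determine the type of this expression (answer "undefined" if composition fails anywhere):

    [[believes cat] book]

s

[believes cat]: <<t,e>,<<e,t>,s>> applied to <t,e> yields <<e,t>,s>.
[[believes cat] book]: <<e,t>,s> applied to <e,t> yields s.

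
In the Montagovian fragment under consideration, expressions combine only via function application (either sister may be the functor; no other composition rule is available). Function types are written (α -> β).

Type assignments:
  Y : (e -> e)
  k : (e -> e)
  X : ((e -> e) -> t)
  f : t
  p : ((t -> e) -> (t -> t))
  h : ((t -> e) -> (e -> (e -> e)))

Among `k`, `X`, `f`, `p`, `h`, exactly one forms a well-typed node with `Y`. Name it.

X

k : (e -> e) — neither side's domain matches the other.
X — combines: X : ((e -> e) -> t) takes Y : (e -> e) as argument, giving t.
f : t — neither side's domain matches the other.
p : ((t -> e) -> (t -> t)) — neither side's domain matches the other.
h : ((t -> e) -> (e -> (e -> e))) — neither side's domain matches the other.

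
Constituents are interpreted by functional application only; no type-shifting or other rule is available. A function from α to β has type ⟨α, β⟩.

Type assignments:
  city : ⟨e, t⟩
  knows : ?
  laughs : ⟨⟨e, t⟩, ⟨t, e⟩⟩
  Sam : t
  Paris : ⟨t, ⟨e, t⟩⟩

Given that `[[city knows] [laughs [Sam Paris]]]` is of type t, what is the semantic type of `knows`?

[[city knows] [laughs [Sam Paris]]] is required to be t. [laughs [Sam Paris]] : ⟨t, e⟩ cannot yield t as functor, so [city knows] : ⟨⟨t, e⟩, t⟩.
[city knows] is required to be ⟨⟨t, e⟩, t⟩. city : ⟨e, t⟩ cannot yield ⟨⟨t, e⟩, t⟩ as functor, so knows : ⟨⟨e, t⟩, ⟨⟨t, e⟩, t⟩⟩.

⟨⟨e, t⟩, ⟨⟨t, e⟩, t⟩⟩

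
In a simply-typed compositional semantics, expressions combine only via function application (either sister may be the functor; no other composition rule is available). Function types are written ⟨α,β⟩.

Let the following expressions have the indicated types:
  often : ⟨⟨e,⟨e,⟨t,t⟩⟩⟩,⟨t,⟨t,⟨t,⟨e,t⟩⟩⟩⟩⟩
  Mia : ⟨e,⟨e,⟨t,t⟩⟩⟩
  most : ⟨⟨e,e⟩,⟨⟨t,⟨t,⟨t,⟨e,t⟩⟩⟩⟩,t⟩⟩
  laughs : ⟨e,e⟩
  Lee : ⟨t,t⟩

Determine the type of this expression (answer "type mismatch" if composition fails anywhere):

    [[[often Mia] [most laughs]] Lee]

t

[often Mia]: ⟨⟨e,⟨e,⟨t,t⟩⟩⟩,⟨t,⟨t,⟨t,⟨e,t⟩⟩⟩⟩⟩ applied to ⟨e,⟨e,⟨t,t⟩⟩⟩ yields ⟨t,⟨t,⟨t,⟨e,t⟩⟩⟩⟩.
[most laughs]: ⟨⟨e,e⟩,⟨⟨t,⟨t,⟨t,⟨e,t⟩⟩⟩⟩,t⟩⟩ applied to ⟨e,e⟩ yields ⟨⟨t,⟨t,⟨t,⟨e,t⟩⟩⟩⟩,t⟩.
[[often Mia] [most laughs]]: ⟨⟨t,⟨t,⟨t,⟨e,t⟩⟩⟩⟩,t⟩ applied to ⟨t,⟨t,⟨t,⟨e,t⟩⟩⟩⟩ yields t.
[[[often Mia] [most laughs]] Lee]: ⟨t,t⟩ applied to t yields t.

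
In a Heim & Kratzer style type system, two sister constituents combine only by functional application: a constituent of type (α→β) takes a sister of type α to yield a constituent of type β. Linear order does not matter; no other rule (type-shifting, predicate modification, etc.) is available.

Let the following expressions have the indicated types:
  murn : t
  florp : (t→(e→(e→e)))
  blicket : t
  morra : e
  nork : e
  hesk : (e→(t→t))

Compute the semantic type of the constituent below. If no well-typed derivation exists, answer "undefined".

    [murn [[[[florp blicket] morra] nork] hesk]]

t

[florp blicket]: functor florp : (t→(e→(e→e))), argument blicket : t; result (e→(e→e)).
[[florp blicket] morra]: functor [florp blicket] : (e→(e→e)), argument morra : e; result (e→e).
[[[florp blicket] morra] nork]: functor [[florp blicket] morra] : (e→e), argument nork : e; result e.
[[[[florp blicket] morra] nork] hesk]: functor hesk : (e→(t→t)), argument [[[florp blicket] morra] nork] : e; result (t→t).
[murn [[[[florp blicket] morra] nork] hesk]]: functor [[[[florp blicket] morra] nork] hesk] : (t→t), argument murn : t; result t.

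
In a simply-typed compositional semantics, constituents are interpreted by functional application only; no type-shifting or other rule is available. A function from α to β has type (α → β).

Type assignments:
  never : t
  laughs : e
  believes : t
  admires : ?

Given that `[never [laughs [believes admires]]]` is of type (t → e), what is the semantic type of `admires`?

(t → (e → (t → (t → e))))

[never [laughs [believes admires]]] is required to be (t → e). never : t cannot yield (t → e) as functor, so [laughs [believes admires]] : (t → (t → e)).
[laughs [believes admires]] is required to be (t → (t → e)). laughs : e cannot yield (t → (t → e)) as functor, so [believes admires] : (e → (t → (t → e))).
[believes admires] is required to be (e → (t → (t → e))). believes : t cannot yield (e → (t → (t → e))) as functor, so admires : (t → (e → (t → (t → e)))).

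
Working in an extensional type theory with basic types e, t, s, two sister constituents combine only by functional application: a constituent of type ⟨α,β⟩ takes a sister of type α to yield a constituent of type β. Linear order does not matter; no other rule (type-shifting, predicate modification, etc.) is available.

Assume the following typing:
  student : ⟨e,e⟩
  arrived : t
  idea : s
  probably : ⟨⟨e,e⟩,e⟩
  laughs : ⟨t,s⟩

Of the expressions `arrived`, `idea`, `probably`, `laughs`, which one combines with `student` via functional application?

probably

arrived : t — student needs e; arrived needs nothing (atomic); neither fits.
idea : s — student needs e; idea needs nothing (atomic); neither fits.
probably — combines: probably : ⟨⟨e,e⟩,e⟩ takes student : ⟨e,e⟩ as argument, giving e.
laughs : ⟨t,s⟩ — student needs e; laughs needs t; neither fits.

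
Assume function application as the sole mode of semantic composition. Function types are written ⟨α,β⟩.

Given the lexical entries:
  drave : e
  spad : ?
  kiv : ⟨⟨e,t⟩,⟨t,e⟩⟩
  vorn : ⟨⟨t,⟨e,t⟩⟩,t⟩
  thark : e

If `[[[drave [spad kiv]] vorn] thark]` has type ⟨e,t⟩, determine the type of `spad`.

[[[drave [spad kiv]] vorn] thark] must have type ⟨e,t⟩. The sister thark has type e; that is not a function onto ⟨e,t⟩, so [[drave [spad kiv]] vorn] must be the functor, of type ⟨e,⟨e,t⟩⟩.
[[drave [spad kiv]] vorn] must have type ⟨e,⟨e,t⟩⟩. The sister vorn has type ⟨⟨t,⟨e,t⟩⟩,t⟩; that is not a function onto ⟨e,⟨e,t⟩⟩, so [drave [spad kiv]] must be the functor, of type ⟨⟨⟨t,⟨e,t⟩⟩,t⟩,⟨e,⟨e,t⟩⟩⟩.
[drave [spad kiv]] must have type ⟨⟨⟨t,⟨e,t⟩⟩,t⟩,⟨e,⟨e,t⟩⟩⟩. The sister drave has type e; that is not a function onto ⟨⟨⟨t,⟨e,t⟩⟩,t⟩,⟨e,⟨e,t⟩⟩⟩, so [spad kiv] must be the functor, of type ⟨e,⟨⟨⟨t,⟨e,t⟩⟩,t⟩,⟨e,⟨e,t⟩⟩⟩⟩.
[spad kiv] must have type ⟨e,⟨⟨⟨t,⟨e,t⟩⟩,t⟩,⟨e,⟨e,t⟩⟩⟩⟩. The sister kiv has type ⟨⟨e,t⟩,⟨t,e⟩⟩; that is not a function onto ⟨e,⟨⟨⟨t,⟨e,t⟩⟩,t⟩,⟨e,⟨e,t⟩⟩⟩⟩, so spad must be the functor, of type ⟨⟨⟨e,t⟩,⟨t,e⟩⟩,⟨e,⟨⟨⟨t,⟨e,t⟩⟩,t⟩,⟨e,⟨e,t⟩⟩⟩⟩⟩.

⟨⟨⟨e,t⟩,⟨t,e⟩⟩,⟨e,⟨⟨⟨t,⟨e,t⟩⟩,t⟩,⟨e,⟨e,t⟩⟩⟩⟩⟩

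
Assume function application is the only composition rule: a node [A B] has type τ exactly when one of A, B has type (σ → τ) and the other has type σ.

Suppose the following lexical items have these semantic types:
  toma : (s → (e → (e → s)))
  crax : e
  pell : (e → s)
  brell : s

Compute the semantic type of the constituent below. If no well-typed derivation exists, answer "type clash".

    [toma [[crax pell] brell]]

At [crax pell], pell : (e → s) takes crax : e, giving s.
[[crax pell] brell]: s with s — neither is a function whose domain matches the other; composition fails here.

type clash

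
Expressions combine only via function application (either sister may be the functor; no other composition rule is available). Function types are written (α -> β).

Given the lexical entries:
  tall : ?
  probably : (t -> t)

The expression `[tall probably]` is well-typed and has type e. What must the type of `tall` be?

[tall probably] must have type e. The sister probably has type (t -> t); that is not a function onto e, so tall must be the functor, of type ((t -> t) -> e).

((t -> t) -> e)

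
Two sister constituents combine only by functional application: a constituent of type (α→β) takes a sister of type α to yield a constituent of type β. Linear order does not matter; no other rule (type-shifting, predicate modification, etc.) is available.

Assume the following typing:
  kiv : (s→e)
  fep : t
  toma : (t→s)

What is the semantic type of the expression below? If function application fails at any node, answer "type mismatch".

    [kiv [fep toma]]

e

[fep toma]: toma is (t→s), fep is t; result s.
[kiv [fep toma]]: kiv is (s→e), [fep toma] is s; result e.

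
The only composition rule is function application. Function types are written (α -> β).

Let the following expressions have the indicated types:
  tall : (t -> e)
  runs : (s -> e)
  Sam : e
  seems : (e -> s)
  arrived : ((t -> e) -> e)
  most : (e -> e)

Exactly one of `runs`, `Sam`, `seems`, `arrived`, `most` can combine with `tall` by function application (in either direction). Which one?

runs : (s -> e) — neither side's domain matches the other.
Sam : e — neither side's domain matches the other.
seems : (e -> s) — neither side's domain matches the other.
arrived — combines: arrived : ((t -> e) -> e) takes tall : (t -> e) as argument, giving e.
most : (e -> e) — neither side's domain matches the other.

arrived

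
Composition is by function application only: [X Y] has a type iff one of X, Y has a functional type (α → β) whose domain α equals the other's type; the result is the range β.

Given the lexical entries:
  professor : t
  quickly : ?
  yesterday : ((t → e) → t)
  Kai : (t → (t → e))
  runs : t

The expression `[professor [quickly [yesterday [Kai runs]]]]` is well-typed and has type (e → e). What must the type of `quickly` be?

For [professor [quickly [yesterday [Kai runs]]]] to have type (e → e) with professor of type t, [quickly [yesterday [Kai runs]]] must be the function: [quickly [yesterday [Kai runs]]] : (t → (e → e)).
For [quickly [yesterday [Kai runs]]] to have type (t → (e → e)) with [yesterday [Kai runs]] of type t, quickly must be the function: quickly : (t → (t → (e → e))).

(t → (t → (e → e)))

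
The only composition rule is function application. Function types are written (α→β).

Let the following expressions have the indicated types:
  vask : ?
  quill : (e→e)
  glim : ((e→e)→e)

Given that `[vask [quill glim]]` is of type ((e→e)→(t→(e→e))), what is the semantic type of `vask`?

At [vask [quill glim]] (required: ((e→e)→(t→(e→e)))): [quill glim] is e, which is not a function with range ((e→e)→(t→(e→e))); hence vask is the functor — type (e→((e→e)→(t→(e→e)))).

(e→((e→e)→(t→(e→e))))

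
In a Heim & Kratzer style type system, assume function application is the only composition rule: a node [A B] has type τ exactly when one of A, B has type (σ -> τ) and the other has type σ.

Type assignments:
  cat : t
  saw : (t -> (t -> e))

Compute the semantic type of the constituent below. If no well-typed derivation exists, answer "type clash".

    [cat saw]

(t -> e)

[cat saw]: saw is (t -> (t -> e)), cat is t; result (t -> e).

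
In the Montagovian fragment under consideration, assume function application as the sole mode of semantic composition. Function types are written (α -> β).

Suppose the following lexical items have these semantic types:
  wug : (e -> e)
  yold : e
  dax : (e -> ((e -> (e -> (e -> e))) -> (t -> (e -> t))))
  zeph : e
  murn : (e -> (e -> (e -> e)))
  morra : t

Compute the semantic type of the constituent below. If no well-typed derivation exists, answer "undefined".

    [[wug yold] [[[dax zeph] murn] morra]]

t

[wug yold]: wug is (e -> e), yold is e; result e.
[dax zeph]: dax is (e -> ((e -> (e -> (e -> e))) -> (t -> (e -> t)))), zeph is e; result ((e -> (e -> (e -> e))) -> (t -> (e -> t))).
[[dax zeph] murn]: [dax zeph] is ((e -> (e -> (e -> e))) -> (t -> (e -> t))), murn is (e -> (e -> (e -> e))); result (t -> (e -> t)).
[[[dax zeph] murn] morra]: [[dax zeph] murn] is (t -> (e -> t)), morra is t; result (e -> t).
[[wug yold] [[[dax zeph] murn] morra]]: [[[dax zeph] murn] morra] is (e -> t), [wug yold] is e; result t.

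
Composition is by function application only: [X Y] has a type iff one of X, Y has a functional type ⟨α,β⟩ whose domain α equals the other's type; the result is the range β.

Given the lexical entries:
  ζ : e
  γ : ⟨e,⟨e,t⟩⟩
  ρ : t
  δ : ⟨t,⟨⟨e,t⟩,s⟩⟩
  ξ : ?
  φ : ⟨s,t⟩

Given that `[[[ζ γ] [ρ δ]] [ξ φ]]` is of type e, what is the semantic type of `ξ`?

[[[ζ γ] [ρ δ]] [ξ φ]] must have type e. The sister [[ζ γ] [ρ δ]] has type s; that is not a function onto e, so [ξ φ] must be the functor, of type ⟨s,e⟩.
[ξ φ] must have type ⟨s,e⟩. The sister φ has type ⟨s,t⟩; that is not a function onto ⟨s,e⟩, so ξ must be the functor, of type ⟨⟨s,t⟩,⟨s,e⟩⟩.

⟨⟨s,t⟩,⟨s,e⟩⟩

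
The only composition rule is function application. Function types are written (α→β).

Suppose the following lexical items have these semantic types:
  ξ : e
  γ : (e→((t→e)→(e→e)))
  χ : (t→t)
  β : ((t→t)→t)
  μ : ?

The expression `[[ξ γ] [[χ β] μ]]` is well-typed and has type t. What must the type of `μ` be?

(t→(((t→e)→(e→e))→t))

At [[ξ γ] [[χ β] μ]] (required: t): [ξ γ] is ((t→e)→(e→e)), which is not a function with range t; hence [[χ β] μ] is the functor — type (((t→e)→(e→e))→t).
At [[χ β] μ] (required: (((t→e)→(e→e))→t)): [χ β] is t, which is not a function with range (((t→e)→(e→e))→t); hence μ is the functor — type (t→(((t→e)→(e→e))→t)).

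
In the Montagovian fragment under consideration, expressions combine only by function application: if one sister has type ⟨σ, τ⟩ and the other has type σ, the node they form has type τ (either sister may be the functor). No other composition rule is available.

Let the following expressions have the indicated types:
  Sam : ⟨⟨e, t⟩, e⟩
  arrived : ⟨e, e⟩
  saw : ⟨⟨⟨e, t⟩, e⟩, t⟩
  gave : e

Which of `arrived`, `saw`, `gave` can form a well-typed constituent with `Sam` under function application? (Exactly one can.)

arrived : ⟨e, e⟩ — neither side's domain matches the other.
saw — combines: saw : ⟨⟨⟨e, t⟩, e⟩, t⟩ takes Sam : ⟨⟨e, t⟩, e⟩ as argument, giving t.
gave : e — neither side's domain matches the other.

saw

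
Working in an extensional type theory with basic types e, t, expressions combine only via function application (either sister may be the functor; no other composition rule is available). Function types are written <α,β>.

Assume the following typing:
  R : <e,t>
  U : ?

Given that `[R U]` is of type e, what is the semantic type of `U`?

<<e,t>,e>

At [R U] (required: e): R is <e,t>, which is not a function with range e; hence U is the functor — type <<e,t>,e>.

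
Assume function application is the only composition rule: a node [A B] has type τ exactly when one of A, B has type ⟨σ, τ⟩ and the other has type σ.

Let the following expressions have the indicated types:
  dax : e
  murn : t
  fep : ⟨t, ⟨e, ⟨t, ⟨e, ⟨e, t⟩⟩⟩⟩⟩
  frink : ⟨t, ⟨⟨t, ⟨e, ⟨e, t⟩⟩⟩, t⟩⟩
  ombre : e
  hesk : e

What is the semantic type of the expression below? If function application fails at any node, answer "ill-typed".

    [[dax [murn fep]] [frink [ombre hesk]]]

ill-typed

[murn fep]: fep is ⟨t, ⟨e, ⟨t, ⟨e, ⟨e, t⟩⟩⟩⟩⟩, murn is t; result ⟨e, ⟨t, ⟨e, ⟨e, t⟩⟩⟩⟩.
[dax [murn fep]]: [murn fep] is ⟨e, ⟨t, ⟨e, ⟨e, t⟩⟩⟩⟩, dax is e; result ⟨t, ⟨e, ⟨e, t⟩⟩⟩.
At [ombre hesk]: neither e nor e can take the other as argument; the node is ill-typed.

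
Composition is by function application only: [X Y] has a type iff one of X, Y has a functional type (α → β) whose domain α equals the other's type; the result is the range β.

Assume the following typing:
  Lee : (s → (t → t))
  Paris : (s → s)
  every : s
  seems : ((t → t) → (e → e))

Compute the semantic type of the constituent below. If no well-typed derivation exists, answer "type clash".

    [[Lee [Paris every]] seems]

[Paris every]: functor Paris : (s → s), argument every : s; result s.
[Lee [Paris every]]: functor Lee : (s → (t → t)), argument [Paris every] : s; result (t → t).
[[Lee [Paris every]] seems]: functor seems : ((t → t) → (e → e)), argument [Lee [Paris every]] : (t → t); result (e → e).

(e → e)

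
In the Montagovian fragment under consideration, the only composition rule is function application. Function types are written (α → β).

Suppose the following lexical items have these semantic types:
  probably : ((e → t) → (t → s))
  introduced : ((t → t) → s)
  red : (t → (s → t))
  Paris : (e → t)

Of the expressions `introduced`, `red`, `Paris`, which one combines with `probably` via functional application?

Paris

introduced : ((t → t) → s) — does not combine with probably.
red : (t → (s → t)) — does not combine with probably.
Paris — combines: probably : ((e → t) → (t → s)) takes Paris : (e → t) as argument, giving (t → s).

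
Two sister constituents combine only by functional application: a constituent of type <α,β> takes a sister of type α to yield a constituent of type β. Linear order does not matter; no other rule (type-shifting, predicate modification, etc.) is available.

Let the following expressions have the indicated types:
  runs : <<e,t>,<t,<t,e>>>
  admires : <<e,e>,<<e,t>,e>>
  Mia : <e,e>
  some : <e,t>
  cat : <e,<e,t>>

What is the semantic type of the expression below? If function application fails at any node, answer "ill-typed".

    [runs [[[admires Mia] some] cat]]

At [admires Mia], admires : <<e,e>,<<e,t>,e>> takes Mia : <e,e>, giving <<e,t>,e>.
At [[admires Mia] some], [admires Mia] : <<e,t>,e> takes some : <e,t>, giving e.
At [[[admires Mia] some] cat], cat : <e,<e,t>> takes [[admires Mia] some] : e, giving <e,t>.
At [runs [[[admires Mia] some] cat]], runs : <<e,t>,<t,<t,e>>> takes [[[admires Mia] some] cat] : <e,t>, giving <t,<t,e>>.

<t,<t,e>>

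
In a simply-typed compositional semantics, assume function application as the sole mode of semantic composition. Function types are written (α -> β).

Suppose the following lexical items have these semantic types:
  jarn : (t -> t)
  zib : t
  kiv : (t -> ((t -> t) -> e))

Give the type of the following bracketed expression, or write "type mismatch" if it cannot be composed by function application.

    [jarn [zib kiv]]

e

[zib kiv] — kiv of type (t -> ((t -> t) -> e)) combines with zib of type t: type ((t -> t) -> e).
[jarn [zib kiv]] — [zib kiv] of type ((t -> t) -> e) combines with jarn of type (t -> t): type e.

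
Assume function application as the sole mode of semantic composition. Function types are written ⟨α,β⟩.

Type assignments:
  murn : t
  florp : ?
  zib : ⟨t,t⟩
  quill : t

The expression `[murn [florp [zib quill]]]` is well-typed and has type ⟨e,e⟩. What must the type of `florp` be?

⟨t,⟨t,⟨e,e⟩⟩⟩

For [murn [florp [zib quill]]] to have type ⟨e,e⟩ with murn of type t, [florp [zib quill]] must be the function: [florp [zib quill]] : ⟨t,⟨e,e⟩⟩.
For [florp [zib quill]] to have type ⟨t,⟨e,e⟩⟩ with [zib quill] of type t, florp must be the function: florp : ⟨t,⟨t,⟨e,e⟩⟩⟩.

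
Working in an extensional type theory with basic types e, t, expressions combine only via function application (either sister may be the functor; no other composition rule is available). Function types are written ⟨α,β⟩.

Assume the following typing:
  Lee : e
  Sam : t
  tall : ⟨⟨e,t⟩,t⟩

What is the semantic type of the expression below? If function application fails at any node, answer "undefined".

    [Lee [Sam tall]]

undefined

[Sam tall]: t and ⟨⟨e,t⟩,t⟩ cannot combine by function application — type clash.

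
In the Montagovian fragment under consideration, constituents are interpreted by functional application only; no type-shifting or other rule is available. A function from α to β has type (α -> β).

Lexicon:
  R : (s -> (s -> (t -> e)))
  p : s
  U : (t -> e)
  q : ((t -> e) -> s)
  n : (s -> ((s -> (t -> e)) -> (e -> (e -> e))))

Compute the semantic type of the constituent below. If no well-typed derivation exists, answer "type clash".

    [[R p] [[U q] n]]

[R p]: R is (s -> (s -> (t -> e))), p is s; result (s -> (t -> e)).
[U q]: q is ((t -> e) -> s), U is (t -> e); result s.
[[U q] n]: n is (s -> ((s -> (t -> e)) -> (e -> (e -> e)))), [U q] is s; result ((s -> (t -> e)) -> (e -> (e -> e))).
[[R p] [[U q] n]]: [[U q] n] is ((s -> (t -> e)) -> (e -> (e -> e))), [R p] is (s -> (t -> e)); result (e -> (e -> e)).

(e -> (e -> e))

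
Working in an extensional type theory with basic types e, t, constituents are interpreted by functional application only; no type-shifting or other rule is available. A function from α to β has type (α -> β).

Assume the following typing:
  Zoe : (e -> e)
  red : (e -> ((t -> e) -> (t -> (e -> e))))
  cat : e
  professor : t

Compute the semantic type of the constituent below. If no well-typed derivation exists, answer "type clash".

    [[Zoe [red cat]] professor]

At [red cat], red : (e -> ((t -> e) -> (t -> (e -> e)))) takes cat : e, giving ((t -> e) -> (t -> (e -> e))).
[Zoe [red cat]]: (e -> e) and ((t -> e) -> (t -> (e -> e))) cannot combine by function application — type clash.

type clash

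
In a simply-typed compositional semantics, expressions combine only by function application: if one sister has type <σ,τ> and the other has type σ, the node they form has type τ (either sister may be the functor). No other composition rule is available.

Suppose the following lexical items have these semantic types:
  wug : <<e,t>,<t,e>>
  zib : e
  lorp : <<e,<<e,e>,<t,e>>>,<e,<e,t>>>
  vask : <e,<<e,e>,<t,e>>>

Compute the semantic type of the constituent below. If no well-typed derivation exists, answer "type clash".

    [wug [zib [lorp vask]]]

<t,e>

[lorp vask] — lorp of type <<e,<<e,e>,<t,e>>>,<e,<e,t>>> combines with vask of type <e,<<e,e>,<t,e>>>: type <e,<e,t>>.
[zib [lorp vask]] — [lorp vask] of type <e,<e,t>> combines with zib of type e: type <e,t>.
[wug [zib [lorp vask]]] — wug of type <<e,t>,<t,e>> combines with [zib [lorp vask]] of type <e,t>: type <t,e>.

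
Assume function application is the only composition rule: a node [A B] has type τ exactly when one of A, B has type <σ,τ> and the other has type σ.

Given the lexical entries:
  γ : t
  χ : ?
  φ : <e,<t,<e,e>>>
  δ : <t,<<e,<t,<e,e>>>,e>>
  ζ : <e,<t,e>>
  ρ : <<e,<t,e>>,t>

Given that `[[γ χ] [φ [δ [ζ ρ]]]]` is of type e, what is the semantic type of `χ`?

<t,<e,e>>

For [[γ χ] [φ [δ [ζ ρ]]]] to have type e with [φ [δ [ζ ρ]]] of type e, [γ χ] must be the function: [γ χ] : <e,e>.
For [γ χ] to have type <e,e> with γ of type t, χ must be the function: χ : <t,<e,e>>.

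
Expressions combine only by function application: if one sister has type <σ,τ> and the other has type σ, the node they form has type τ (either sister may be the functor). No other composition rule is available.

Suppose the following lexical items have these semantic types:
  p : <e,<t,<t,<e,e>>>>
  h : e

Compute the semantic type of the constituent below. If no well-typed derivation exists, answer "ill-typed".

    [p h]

<t,<t,<e,e>>>

[p h]: functor p : <e,<t,<t,<e,e>>>>, argument h : e; result <t,<t,<e,e>>>.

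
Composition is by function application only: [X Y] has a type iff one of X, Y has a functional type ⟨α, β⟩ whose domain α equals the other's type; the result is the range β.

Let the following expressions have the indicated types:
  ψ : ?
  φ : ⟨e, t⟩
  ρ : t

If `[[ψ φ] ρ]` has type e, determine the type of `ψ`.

[[ψ φ] ρ] must have type e. The sister ρ has type t; that is not a function onto e, so [ψ φ] must be the functor, of type ⟨t, e⟩.
[ψ φ] must have type ⟨t, e⟩. The sister φ has type ⟨e, t⟩; that is not a function onto ⟨t, e⟩, so ψ must be the functor, of type ⟨⟨e, t⟩, ⟨t, e⟩⟩.

⟨⟨e, t⟩, ⟨t, e⟩⟩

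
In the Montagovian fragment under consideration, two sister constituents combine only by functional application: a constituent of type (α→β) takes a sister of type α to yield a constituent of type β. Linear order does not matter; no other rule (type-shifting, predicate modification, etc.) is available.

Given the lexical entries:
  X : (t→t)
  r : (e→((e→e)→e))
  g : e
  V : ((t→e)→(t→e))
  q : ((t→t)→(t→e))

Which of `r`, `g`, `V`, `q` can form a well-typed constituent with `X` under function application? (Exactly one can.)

r : (e→((e→e)→e)) — X needs t; r needs e; neither fits.
g : e — X needs t; g needs nothing (atomic); neither fits.
V : ((t→e)→(t→e)) — X needs t; V needs (t→e); neither fits.
q — combines: q : ((t→t)→(t→e)) takes X : (t→t) as argument, giving (t→e).

q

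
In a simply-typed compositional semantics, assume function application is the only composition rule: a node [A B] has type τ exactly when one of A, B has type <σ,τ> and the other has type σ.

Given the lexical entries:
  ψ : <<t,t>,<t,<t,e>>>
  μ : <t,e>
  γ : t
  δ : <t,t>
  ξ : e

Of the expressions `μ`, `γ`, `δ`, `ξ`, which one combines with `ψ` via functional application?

δ

μ : <t,e> — ψ needs <t,t>; μ needs t; neither fits.
γ : t — ψ needs <t,t>; γ needs nothing (atomic); neither fits.
δ — combines: ψ : <<t,t>,<t,<t,e>>> takes δ : <t,t> as argument, giving <t,<t,e>>.
ξ : e — ψ needs <t,t>; ξ needs nothing (atomic); neither fits.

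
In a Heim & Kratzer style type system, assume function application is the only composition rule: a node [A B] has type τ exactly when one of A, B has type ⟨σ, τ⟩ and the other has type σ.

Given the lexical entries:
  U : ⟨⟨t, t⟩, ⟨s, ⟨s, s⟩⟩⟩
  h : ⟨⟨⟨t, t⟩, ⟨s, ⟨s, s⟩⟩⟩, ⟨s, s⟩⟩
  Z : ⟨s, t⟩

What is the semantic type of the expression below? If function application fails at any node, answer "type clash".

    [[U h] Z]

[U h]: functor h : ⟨⟨⟨t, t⟩, ⟨s, ⟨s, s⟩⟩⟩, ⟨s, s⟩⟩, argument U : ⟨⟨t, t⟩, ⟨s, ⟨s, s⟩⟩⟩; result ⟨s, s⟩.
At [[U h] Z]: neither ⟨s, s⟩ nor ⟨s, t⟩ can take the other as argument; the node is ill-typed.

type clash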